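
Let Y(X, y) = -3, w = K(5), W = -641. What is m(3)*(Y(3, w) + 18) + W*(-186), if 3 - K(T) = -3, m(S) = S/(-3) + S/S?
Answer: 119226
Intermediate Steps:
m(S) = 1 - S/3 (m(S) = S*(-⅓) + 1 = -S/3 + 1 = 1 - S/3)
K(T) = 6 (K(T) = 3 - 1*(-3) = 3 + 3 = 6)
w = 6
m(3)*(Y(3, w) + 18) + W*(-186) = (1 - ⅓*3)*(-3 + 18) - 641*(-186) = (1 - 1)*15 + 119226 = 0*15 + 119226 = 0 + 119226 = 119226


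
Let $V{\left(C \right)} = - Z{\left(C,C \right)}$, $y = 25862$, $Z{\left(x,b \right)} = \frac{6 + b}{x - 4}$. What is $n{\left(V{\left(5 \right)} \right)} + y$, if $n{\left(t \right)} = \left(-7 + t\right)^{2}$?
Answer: $26186$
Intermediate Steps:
$Z{\left(x,b \right)} = \frac{6 + b}{-4 + x}$
$V{\left(C \right)} = - \frac{6 + C}{-4 + C}$
$n{\left(V{\left(5 \right)} \right)} + y = \left(-7 + \frac{-6 - 5}{-4 + 5}\right)^{2} + 25862 = \left(-7 + \frac{-6 - 5}{1}\right)^{2} + 25862 = \left(-7 + 1 \left(-11\right)\right)^{2} + 25862 = \left(-7 - 11\right)^{2} + 25862 = \left(-18\right)^{2} + 25862 = 324 + 25862 = 26186$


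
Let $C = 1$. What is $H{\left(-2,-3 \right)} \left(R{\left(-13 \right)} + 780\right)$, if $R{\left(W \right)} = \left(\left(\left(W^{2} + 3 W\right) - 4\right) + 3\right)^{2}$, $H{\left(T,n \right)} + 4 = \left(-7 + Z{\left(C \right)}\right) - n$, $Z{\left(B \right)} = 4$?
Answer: $-69684$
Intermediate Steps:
$H{\left(T,n \right)} = -7 - n$ ($H{\left(T,n \right)} = -4 - \left(3 + n\right) = -7 - n$)
$R{\left(W \right)} = \left(-1 + W^{2} + 3 W\right)^{2}$ ($R{\left(W \right)} = \left(\left(-4 + W^{2} + 3 W\right) + 3\right)^{2} = \left(-1 + W^{2} + 3 W\right)^{2}$)
$H{\left(-2,-3 \right)} \left(R{\left(-13 \right)} + 780\right) = \left(-7 - -3\right) \left(\left(-1 + \left(-13\right)^{2} + 3 \left(-13\right)\right)^{2} + 780\right) = \left(-7 + 3\right) \left(\left(-1 + 169 - 39\right)^{2} + 780\right) = - 4 \left(129^{2} + 780\right) = - 4 \left(16641 + 780\right) = \left(-4\right) 17421 = -69684$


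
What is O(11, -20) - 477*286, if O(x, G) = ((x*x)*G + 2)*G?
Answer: -88062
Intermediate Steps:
O(x, G) = G*(2 + G*x²) (O(x, G) = (x²*G + 2)*G = (G*x² + 2)*G = (2 + G*x²)*G = G*(2 + G*x²))
O(11, -20) - 477*286 = -20*(2 - 20*11²) - 477*286 = -20*(2 - 20*121) - 136422 = -20*(2 - 2420) - 136422 = -20*(-2418) - 136422 = 48360 - 136422 = -88062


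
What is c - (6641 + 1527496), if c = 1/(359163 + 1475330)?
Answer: -2814363587540/1834493 ≈ -1.5341e+6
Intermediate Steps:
c = 1/1834493 ≈ 5.4511e-7
c - (6641 + 1527496) = 1/1834493 - (6641 + 1527496) = 1/1834493 - 1*1534137 = 1/1834493 - 1534137 = -2814363587540/1834493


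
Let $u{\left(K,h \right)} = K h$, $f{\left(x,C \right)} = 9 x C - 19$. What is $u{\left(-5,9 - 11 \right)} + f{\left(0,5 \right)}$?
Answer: $-9$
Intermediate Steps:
$f{\left(x,C \right)} = -19 + 9 C x$ ($f{\left(x,C \right)} = 9 C x - 19 = -19 + 9 C x$)
$u{\left(-5,9 - 11 \right)} + f{\left(0,5 \right)} = - 5 \left(9 - 11\right) - \left(19 - 0\right) = - 5 \left(9 - 11\right) + \left(-19 + 0\right) = \left(-5\right) \left(-2\right) - 19 = 10 - 19 = -9$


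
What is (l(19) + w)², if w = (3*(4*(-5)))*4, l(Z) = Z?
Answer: 48841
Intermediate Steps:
w = -240 (w = (3*(-20))*4 = -60*4 = -240)
(l(19) + w)² = (19 - 240)² = (-221)² = 48841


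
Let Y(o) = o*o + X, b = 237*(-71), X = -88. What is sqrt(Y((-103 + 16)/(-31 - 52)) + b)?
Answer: I*sqrt(116519866)/83 ≈ 130.05*I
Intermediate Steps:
b = -16827
Y(o) = -88 + o**2 (Y(o) = o*o - 88 = o**2 - 88 = -88 + o**2)
sqrt(Y((-103 + 16)/(-31 - 52)) + b) = sqrt((-88 + ((-103 + 16)/(-31 - 52))**2) - 16827) = sqrt((-88 + (-87/(-83))**2) - 16827) = sqrt((-88 + (-87*(-1/83))**2) - 16827) = sqrt((-88 + (87/83)**2) - 16827) = sqrt((-88 + 7569/6889) - 16827) = sqrt(-598663/6889 - 16827) = sqrt(-116519866/6889) = I*sqrt(116519866)/83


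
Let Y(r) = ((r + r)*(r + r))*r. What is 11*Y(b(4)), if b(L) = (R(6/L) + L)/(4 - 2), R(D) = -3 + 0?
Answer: 11/2 ≈ 5.5000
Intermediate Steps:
R(D) = -3
b(L) = -3/2 + L/2 (b(L) = (-3 + L)/(4 - 2) = (-3 + L)/2 = (-3 + L)*(½) = -3/2 + L/2)
Y(r) = 4*r³ (Y(r) = ((2*r)*(2*r))*r = (4*r²)*r = 4*r³)
11*Y(b(4)) = 11*(4*(-3/2 + (½)*4)³) = 11*(4*(-3/2 + 2)³) = 11*(4*(½)³) = 11*(4*(⅛)) = 11*(½) = 11/2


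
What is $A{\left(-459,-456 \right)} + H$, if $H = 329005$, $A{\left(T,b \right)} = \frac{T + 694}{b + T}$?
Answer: $\frac{60207868}{183} \approx 3.29 \cdot 10^{5}$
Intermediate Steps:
$A{\left(T,b \right)} = \frac{694 + T}{T + b}$
$A{\left(-459,-456 \right)} + H = \frac{694 - 459}{-459 - 456} + 329005 = \frac{1}{-915} \cdot 235 + 329005 = \left(- \frac{1}{915}\right) 235 + 329005 = - \frac{47}{183} + 329005 = \frac{60207868}{183}$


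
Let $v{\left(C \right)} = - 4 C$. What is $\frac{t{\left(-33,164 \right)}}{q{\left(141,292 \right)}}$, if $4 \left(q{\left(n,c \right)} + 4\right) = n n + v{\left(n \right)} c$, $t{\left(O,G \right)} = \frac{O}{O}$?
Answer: $- \frac{4}{144823} \approx -2.762 \cdot 10^{-5}$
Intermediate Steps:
$t{\left(O,G \right)} = 1$
$q{\left(n,c \right)} = -4 + \frac{n^{2}}{4} - c n$ ($q{\left(n,c \right)} = -4 + \frac{n n + - 4 n c}{4} = -4 + \frac{n^{2} - 4 c n}{4} = -4 - \left(- \frac{n^{2}}{4} + c n\right) = -4 + \frac{n^{2}}{4} - c n$)
$\frac{t{\left(-33,164 \right)}}{q{\left(141,292 \right)}} = 1 \frac{1}{-4 + \frac{141^{2}}{4} - 292 \cdot 141} = 1 \frac{1}{-4 + \frac{1}{4} \cdot 19881 - 41172} = 1 \frac{1}{-4 + \frac{19881}{4} - 41172} = 1 \frac{1}{- \frac{144823}{4}} = 1 \left(- \frac{4}{144823}\right) = - \frac{4}{144823}$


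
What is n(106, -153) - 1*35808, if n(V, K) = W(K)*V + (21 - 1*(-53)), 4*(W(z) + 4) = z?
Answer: -80425/2 ≈ -40213.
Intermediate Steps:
W(z) = -4 + z/4
n(V, K) = 74 + V*(-4 + K/4) (n(V, K) = (-4 + K/4)*V + (21 - 1*(-53)) = V*(-4 + K/4) + (21 + 53) = V*(-4 + K/4) + 74 = 74 + V*(-4 + K/4))
n(106, -153) - 1*35808 = (74 + (¼)*106*(-16 - 153)) - 1*35808 = (74 + (¼)*106*(-169)) - 35808 = (74 - 8957/2) - 35808 = -8809/2 - 35808 = -80425/2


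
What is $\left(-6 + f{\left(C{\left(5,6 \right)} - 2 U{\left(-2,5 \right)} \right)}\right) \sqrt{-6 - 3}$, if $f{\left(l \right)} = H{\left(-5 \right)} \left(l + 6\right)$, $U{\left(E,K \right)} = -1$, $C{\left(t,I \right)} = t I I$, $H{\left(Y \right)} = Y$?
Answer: $- 2838 i \approx - 2838.0 i$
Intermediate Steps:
$C{\left(t,I \right)} = t I^{2}$ ($C{\left(t,I \right)} = I t I = t I^{2}$)
$f{\left(l \right)} = -30 - 5 l$ ($f{\left(l \right)} = - 5 \left(l + 6\right) = - 5 \left(6 + l\right) = -30 - 5 l$)
$\left(-6 + f{\left(C{\left(5,6 \right)} - 2 U{\left(-2,5 \right)} \right)}\right) \sqrt{-6 - 3} = \left(-6 - \left(30 + 5 \left(5 \cdot 6^{2} - -2\right)\right)\right) \sqrt{-6 - 3} = \left(-6 - \left(30 + 5 \left(5 \cdot 36 + 2\right)\right)\right) \sqrt{-9} = \left(-6 - \left(30 + 5 \left(180 + 2\right)\right)\right) 3 i = \left(-6 - 940\right) 3 i = - 946 \cdot 3 i = - 2838 i$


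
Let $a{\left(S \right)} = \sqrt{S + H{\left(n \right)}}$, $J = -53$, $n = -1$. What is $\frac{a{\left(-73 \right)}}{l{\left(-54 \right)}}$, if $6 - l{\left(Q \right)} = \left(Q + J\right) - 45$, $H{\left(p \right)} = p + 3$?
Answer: $\frac{i \sqrt{71}}{158} \approx 0.05333 i$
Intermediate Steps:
$H{\left(p \right)} = 3 + p$
$a{\left(S \right)} = \sqrt{2 + S}$ ($a{\left(S \right)} = \sqrt{S + \left(3 - 1\right)} = \sqrt{S + 2} = \sqrt{2 + S}$)
$l{\left(Q \right)} = 104 - Q$ ($l{\left(Q \right)} = 6 - \left(\left(Q - 53\right) - 45\right) = 6 - \left(\left(-53 + Q\right) - 45\right) = 6 - \left(-98 + Q\right) = 104 - Q$)
$\frac{a{\left(-73 \right)}}{l{\left(-54 \right)}} = \frac{\sqrt{2 - 73}}{104 - -54} = \frac{\sqrt{-71}}{104 + 54} = \frac{i \sqrt{71}}{158}$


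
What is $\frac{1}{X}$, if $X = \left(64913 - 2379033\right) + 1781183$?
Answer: $- \frac{1}{532937} \approx -1.8764 \cdot 10^{-6}$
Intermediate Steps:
$X = -532937$ ($X = -2314120 + 1781183 = -532937$)
$\frac{1}{X} = \frac{1}{-532937} = - \frac{1}{532937}$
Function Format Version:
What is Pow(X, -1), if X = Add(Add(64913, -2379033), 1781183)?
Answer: Rational(-1, 532937) ≈ -1.8764e-6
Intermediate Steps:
X = -532937 (X = Add(-2314120, 1781183) = -532937)
Pow(X, -1) = Pow(-532937, -1) = Rational(-1, 532937)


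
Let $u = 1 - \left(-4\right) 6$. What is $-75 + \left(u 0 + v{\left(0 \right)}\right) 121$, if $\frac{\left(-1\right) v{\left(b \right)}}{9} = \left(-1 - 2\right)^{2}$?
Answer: $-9876$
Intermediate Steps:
$u = 25$ ($u = 1 - -24 = 1 + 24 = 25$)
$v{\left(b \right)} = -81$ ($v{\left(b \right)} = - 9 \left(-1 - 2\right)^{2} = - 9 \left(-3\right)^{2} = \left(-9\right) 9 = -81$)
$-75 + \left(u 0 + v{\left(0 \right)}\right) 121 = -75 + \left(25 \cdot 0 - 81\right) 121 = -75 + \left(0 - 81\right) 121 = -75 - 9801 = -9876$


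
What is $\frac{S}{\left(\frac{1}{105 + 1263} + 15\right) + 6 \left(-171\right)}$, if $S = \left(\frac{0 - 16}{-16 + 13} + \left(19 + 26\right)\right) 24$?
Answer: $- \frac{1652544}{1383047} \approx -1.1949$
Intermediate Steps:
$S = 1208$ ($S = \left(- \frac{16}{-3} + 45\right) 24 = \left(\left(-16\right) \left(- \frac{1}{3}\right) + 45\right) 24 = \left(\frac{16}{3} + 45\right) 24 = \frac{151}{3} \cdot 24 = 1208$)
$\frac{S}{\left(\frac{1}{105 + 1263} + 15\right) + 6 \left(-171\right)} = \frac{1208}{\left(\frac{1}{105 + 1263} + 15\right) + 6 \left(-171\right)} = \frac{1208}{\left(\frac{1}{1368} + 15\right) - 1026} = \frac{1208}{\frac{20521}{1368} - 1026} = \frac{1208}{- \frac{1383047}{1368}} = 1208 \left(- \frac{1368}{1383047}\right) = - \frac{1652544}{1383047}$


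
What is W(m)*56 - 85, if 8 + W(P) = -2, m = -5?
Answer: -645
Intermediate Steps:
W(P) = -10 (W(P) = -8 - 2 = -10)
W(m)*56 - 85 = -10*56 - 85 = -560 - 85 = -645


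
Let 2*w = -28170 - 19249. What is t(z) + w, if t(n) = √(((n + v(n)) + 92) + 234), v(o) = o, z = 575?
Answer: -47419/2 + 6*√41 ≈ -23671.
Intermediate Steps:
t(n) = √(326 + 2*n) (t(n) = √(((n + n) + 92) + 234) = √((2*n + 92) + 234) = √((92 + 2*n) + 234) = √(326 + 2*n))
w = -47419/2 (w = (-28170 - 19249)/2 = (½)*(-47419) = -47419/2 ≈ -23710.)
t(z) + w = √(326 + 2*575) - 47419/2 = √(326 + 1150) - 47419/2 = √1476 - 47419/2 = 6*√41 - 47419/2 = -47419/2 + 6*√41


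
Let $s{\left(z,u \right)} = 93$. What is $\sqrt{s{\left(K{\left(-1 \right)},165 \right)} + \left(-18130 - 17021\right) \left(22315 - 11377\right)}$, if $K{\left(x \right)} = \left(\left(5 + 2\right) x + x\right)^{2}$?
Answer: $i \sqrt{384481545} \approx 19608.0 i$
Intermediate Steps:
$K{\left(x \right)} = 64 x^{2}$ ($K{\left(x \right)} = \left(7 x + x\right)^{2} = \left(8 x\right)^{2} = 64 x^{2}$)
$\sqrt{s{\left(K{\left(-1 \right)},165 \right)} + \left(-18130 - 17021\right) \left(22315 - 11377\right)} = \sqrt{93 + \left(-18130 - 17021\right) \left(22315 - 11377\right)} = \sqrt{93 - 384481638} = \sqrt{-384481545} = i \sqrt{384481545}$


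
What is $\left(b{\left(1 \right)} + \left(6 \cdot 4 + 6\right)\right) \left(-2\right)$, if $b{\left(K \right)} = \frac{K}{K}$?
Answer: $-62$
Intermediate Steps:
$b{\left(K \right)} = 1$
$\left(b{\left(1 \right)} + \left(6 \cdot 4 + 6\right)\right) \left(-2\right) = \left(1 + \left(6 \cdot 4 + 6\right)\right) \left(-2\right) = \left(1 + \left(24 + 6\right)\right) \left(-2\right) = \left(1 + 30\right) \left(-2\right) = 31 \left(-2\right) = -62$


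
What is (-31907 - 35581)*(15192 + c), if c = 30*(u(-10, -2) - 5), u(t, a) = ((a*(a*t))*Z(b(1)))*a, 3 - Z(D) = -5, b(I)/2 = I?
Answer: -2310924096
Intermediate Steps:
b(I) = 2*I
Z(D) = 8 (Z(D) = 3 - 1*(-5) = 3 + 5 = 8)
u(t, a) = 8*t*a³ (u(t, a) = ((a*(a*t))*8)*a = ((t*a²)*8)*a = (8*t*a²)*a = 8*t*a³)
c = 19050 (c = 30*(8*(-10)*(-2)³ - 5) = 30*(8*(-10)*(-8) - 5) = 30*(640 - 5) = 30*635 = 19050)
(-31907 - 35581)*(15192 + c) = (-31907 - 35581)*(15192 + 19050) = -67488*34242 = -2310924096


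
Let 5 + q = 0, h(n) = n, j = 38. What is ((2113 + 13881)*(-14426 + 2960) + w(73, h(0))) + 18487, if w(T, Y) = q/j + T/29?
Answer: -202072323505/1102 ≈ -1.8337e+8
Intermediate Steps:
q = -5 (q = -5 + 0 = -5)
w(T, Y) = -5/38 + T/29
((2113 + 13881)*(-14426 + 2960) + w(73, h(0))) + 18487 = ((2113 + 13881)*(-14426 + 2960) + (-5/38 + (1/29)*73)) + 18487 = (15994*(-11466) + (-5/38 + 73/29)) + 18487 = (-183387204 + 2629/1102) + 18487 = -202092696179/1102 + 18487 = -202072323505/1102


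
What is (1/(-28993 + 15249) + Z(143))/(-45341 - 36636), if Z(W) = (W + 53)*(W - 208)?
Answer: 175098561/1126691888 ≈ 0.15541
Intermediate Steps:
Z(W) = (-208 + W)*(53 + W) (Z(W) = (53 + W)*(-208 + W) = (-208 + W)*(53 + W))
(1/(-28993 + 15249) + Z(143))/(-45341 - 36636) = (1/(-28993 + 15249) + (-11024 + 143² - 155*143))/(-45341 - 36636) = (1/(-13744) + (-11024 + 20449 - 22165))/(-81977) = (-1/13744 - 12740)*(-1/81977) = -175098561/13744*(-1/81977) = 175098561/1126691888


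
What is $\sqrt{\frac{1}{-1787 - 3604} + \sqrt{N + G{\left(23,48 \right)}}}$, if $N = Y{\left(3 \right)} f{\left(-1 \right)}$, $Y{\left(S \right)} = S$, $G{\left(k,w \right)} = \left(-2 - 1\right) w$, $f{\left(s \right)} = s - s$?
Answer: $\frac{\sqrt{-599 + 38750508 i}}{1797} \approx 2.4495 + 2.4495 i$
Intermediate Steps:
$f{\left(s \right)} = 0$
$G{\left(k,w \right)} = - 3 w$
$N = 0$ ($N = 3 \cdot 0 = 0$)
$\sqrt{\frac{1}{-1787 - 3604} + \sqrt{N + G{\left(23,48 \right)}}} = \sqrt{\frac{1}{-1787 - 3604} + \sqrt{0 - 144}} = \sqrt{\frac{1}{-5391} + \sqrt{0 - 144}} = \sqrt{- \frac{1}{5391} + \sqrt{-144}} = \sqrt{- \frac{1}{5391} + 12 i}$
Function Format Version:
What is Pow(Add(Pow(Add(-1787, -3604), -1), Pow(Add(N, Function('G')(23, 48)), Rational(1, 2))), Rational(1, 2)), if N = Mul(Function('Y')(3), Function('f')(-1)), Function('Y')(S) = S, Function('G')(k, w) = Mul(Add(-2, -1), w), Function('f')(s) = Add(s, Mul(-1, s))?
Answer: Mul(Rational(1, 1797), Pow(Add(-599, Mul(38750508, I)), Rational(1, 2))) ≈ Add(2.4495, Mul(2.4495, I))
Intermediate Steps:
Function('f')(s) = 0
Function('G')(k, w) = Mul(-3, w)
N = 0 (N = Mul(3, 0) = 0)
Pow(Add(Pow(Add(-1787, -3604), -1), Pow(Add(N, Function('G')(23, 48)), Rational(1, 2))), Rational(1, 2)) = Pow(Add(Pow(Add(-1787, -3604), -1), Pow(Add(0, Mul(-3, 48)), Rational(1, 2))), Rational(1, 2)) = Pow(Add(Pow(-5391, -1), Pow(Add(0, -144), Rational(1, 2))), Rational(1, 2)) = Pow(Add(Rational(-1, 5391), Pow(-144, Rational(1, 2))), Rational(1, 2)) = Pow(Add(Rational(-1, 5391), Mul(12, I)), Rational(1, 2))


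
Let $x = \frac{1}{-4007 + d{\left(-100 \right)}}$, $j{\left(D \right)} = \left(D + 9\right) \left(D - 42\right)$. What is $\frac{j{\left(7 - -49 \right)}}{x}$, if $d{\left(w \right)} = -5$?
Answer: $-3650920$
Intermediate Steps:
$j{\left(D \right)} = \left(-42 + D\right) \left(9 + D\right)$ ($j{\left(D \right)} = \left(9 + D\right) \left(-42 + D\right) = \left(-42 + D\right) \left(9 + D\right)$)
$x = - \frac{1}{4012}$ ($x = \frac{1}{-4007 - 5} = \frac{1}{-4012} = - \frac{1}{4012} \approx -0.00024925$)
$\frac{j{\left(7 - -49 \right)}}{x} = \frac{-378 + \left(7 - -49\right)^{2} - 33 \left(7 - -49\right)}{- \frac{1}{4012}} = \left(-378 + \left(7 + 49\right)^{2} - 33 \left(7 + 49\right)\right) \left(-4012\right) = \left(-378 + 56^{2} - 1848\right) \left(-4012\right) = \left(-378 + 3136 - 1848\right) \left(-4012\right) = 910 \left(-4012\right) = -3650920$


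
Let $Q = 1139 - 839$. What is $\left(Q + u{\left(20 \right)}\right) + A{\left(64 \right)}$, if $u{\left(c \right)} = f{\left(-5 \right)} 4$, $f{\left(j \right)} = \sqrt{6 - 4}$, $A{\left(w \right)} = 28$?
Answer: $328 + 4 \sqrt{2} \approx 333.66$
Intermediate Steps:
$Q = 300$
$f{\left(j \right)} = \sqrt{2}$
$u{\left(c \right)} = 4 \sqrt{2}$ ($u{\left(c \right)} = \sqrt{2} \cdot 4 = 4 \sqrt{2}$)
$\left(Q + u{\left(20 \right)}\right) + A{\left(64 \right)} = \left(300 + 4 \sqrt{2}\right) + 28 = 328 + 4 \sqrt{2}$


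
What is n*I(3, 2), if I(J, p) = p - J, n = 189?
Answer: -189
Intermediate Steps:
n*I(3, 2) = 189*(2 - 1*3) = 189*(2 - 3) = 189*(-1) = -189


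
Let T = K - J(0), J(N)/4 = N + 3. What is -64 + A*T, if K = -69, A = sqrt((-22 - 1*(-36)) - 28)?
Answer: -64 - 81*I*sqrt(14) ≈ -64.0 - 303.07*I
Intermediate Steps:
J(N) = 12 + 4*N (J(N) = 4*(N + 3) = 4*(3 + N) = 12 + 4*N)
A = I*sqrt(14) (A = sqrt((-22 + 36) - 28) = sqrt(14 - 28) = sqrt(-14) = I*sqrt(14) ≈ 3.7417*I)
T = -81 (T = -69 - (12 + 4*0) = -69 - (12 + 0) = -69 - 1*12 = -69 - 12 = -81)
-64 + A*T = -64 + (I*sqrt(14))*(-81) = -64 - 81*I*sqrt(14)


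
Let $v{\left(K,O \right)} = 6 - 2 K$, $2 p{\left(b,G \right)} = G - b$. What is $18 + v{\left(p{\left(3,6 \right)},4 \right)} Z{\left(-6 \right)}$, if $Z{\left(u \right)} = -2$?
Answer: $12$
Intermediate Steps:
$p{\left(b,G \right)} = \frac{G}{2} - \frac{b}{2}$ ($p{\left(b,G \right)} = \frac{G - b}{2} = \frac{G}{2} - \frac{b}{2}$)
$18 + v{\left(p{\left(3,6 \right)},4 \right)} Z{\left(-6 \right)} = 18 + \left(6 - 2 \left(\frac{1}{2} \cdot 6 - \frac{3}{2}\right)\right) \left(-2\right) = 18 + \left(6 - 2 \left(3 - \frac{3}{2}\right)\right) \left(-2\right) = 18 + \left(6 - 3\right) \left(-2\right) = 18 + 3 \left(-2\right) = 18 - 6 = 12$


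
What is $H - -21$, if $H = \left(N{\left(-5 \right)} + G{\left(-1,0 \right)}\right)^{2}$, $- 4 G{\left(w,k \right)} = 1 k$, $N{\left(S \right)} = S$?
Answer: $46$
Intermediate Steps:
$G{\left(w,k \right)} = - \frac{k}{4}$ ($G{\left(w,k \right)} = - \frac{1 k}{4} = - \frac{k}{4}$)
$H = 25$ ($H = \left(-5 - 0\right)^{2} = \left(-5 + 0\right)^{2} = \left(-5\right)^{2} = 25$)
$H - -21 = 25 - -21 = 25 + 21 = 46$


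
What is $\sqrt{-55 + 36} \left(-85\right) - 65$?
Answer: $-65 - 85 i \sqrt{19} \approx -65.0 - 370.51 i$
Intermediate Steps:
$\sqrt{-55 + 36} \left(-85\right) - 65 = \sqrt{-19} \left(-85\right) - 65 = i \sqrt{19} \left(-85\right) - 65 = - 85 i \sqrt{19} - 65 = -65 - 85 i \sqrt{19}$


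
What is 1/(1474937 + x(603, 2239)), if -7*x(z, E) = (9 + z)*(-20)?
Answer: 7/10336799 ≈ 6.7719e-7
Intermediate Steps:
x(z, E) = 180/7 + 20*z/7 (x(z, E) = -(9 + z)*(-20)/7 = -(-180 - 20*z)/7 = 180/7 + 20*z/7)
1/(1474937 + x(603, 2239)) = 1/(1474937 + (180/7 + (20/7)*603)) = 1/(1474937 + (180/7 + 12060/7)) = 1/(1474937 + 12240/7) = 1/(10336799/7) = 7/10336799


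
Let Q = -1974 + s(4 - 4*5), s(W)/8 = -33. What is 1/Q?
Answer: -1/2238 ≈ -0.00044683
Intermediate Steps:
s(W) = -264 (s(W) = 8*(-33) = -264)
Q = -2238 (Q = -1974 - 264 = -2238)
1/Q = 1/(-2238) = -1/2238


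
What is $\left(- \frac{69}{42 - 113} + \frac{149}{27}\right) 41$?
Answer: $\frac{510122}{1917} \approx 266.1$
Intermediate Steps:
$\left(- \frac{69}{42 - 113} + \frac{149}{27}\right) 41 = \left(- \frac{69}{-71} + 149 \cdot \frac{1}{27}\right) 41 = \left(\left(-69\right) \left(- \frac{1}{71}\right) + \frac{149}{27}\right) 41 = \left(\frac{69}{71} + \frac{149}{27}\right) 41 = \frac{12442}{1917} \cdot 41 = \frac{510122}{1917}$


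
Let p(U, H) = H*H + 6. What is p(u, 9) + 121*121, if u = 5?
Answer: 14728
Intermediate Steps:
p(U, H) = 6 + H² (p(U, H) = H² + 6 = 6 + H²)
p(u, 9) + 121*121 = (6 + 9²) + 121*121 = (6 + 81) + 14641 = 87 + 14641 = 14728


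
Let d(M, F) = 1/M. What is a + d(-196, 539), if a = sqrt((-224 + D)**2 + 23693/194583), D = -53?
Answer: -1/196 + 10*sqrt(29051597403141)/194583 ≈ 277.00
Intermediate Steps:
a = 10*sqrt(29051597403141)/194583 (a = sqrt((-224 - 53)**2 + 23693/194583) = sqrt((-277)**2 + 23693*(1/194583)) = sqrt(76729 + 23693/194583) = sqrt(14930182700/194583) = 10*sqrt(29051597403141)/194583 ≈ 277.00)
a + d(-196, 539) = 10*sqrt(29051597403141)/194583 + 1/(-196) = 10*sqrt(29051597403141)/194583 - 1/196 = -1/196 + 10*sqrt(29051597403141)/194583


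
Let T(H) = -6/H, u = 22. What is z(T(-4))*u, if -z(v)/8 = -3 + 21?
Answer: -3168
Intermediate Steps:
z(v) = -144 (z(v) = -8*(-3 + 21) = -8*18 = -144)
z(T(-4))*u = -144*22 = -3168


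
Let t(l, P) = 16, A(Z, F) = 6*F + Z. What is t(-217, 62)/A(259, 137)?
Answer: 16/1081 ≈ 0.014801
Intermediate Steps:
A(Z, F) = Z + 6*F
t(-217, 62)/A(259, 137) = 16/(259 + 6*137) = 16/(259 + 822) = 16/1081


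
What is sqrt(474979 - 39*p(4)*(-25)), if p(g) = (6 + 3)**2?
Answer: sqrt(553954) ≈ 744.28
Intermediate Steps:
p(g) = 81 (p(g) = 9**2 = 81)
sqrt(474979 - 39*p(4)*(-25)) = sqrt(474979 - 39*81*(-25)) = sqrt(474979 - 3159*(-25)) = sqrt(474979 + 78975) = sqrt(553954)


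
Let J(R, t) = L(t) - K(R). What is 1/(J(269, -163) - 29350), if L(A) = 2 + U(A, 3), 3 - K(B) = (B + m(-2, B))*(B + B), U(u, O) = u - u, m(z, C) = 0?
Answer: 1/115371 ≈ 8.6677e-6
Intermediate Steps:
U(u, O) = 0
K(B) = 3 - 2*B**2 (K(B) = 3 - (B + 0)*(B + B) = 3 - B*2*B = 3 - 2*B**2)
L(A) = 2 (L(A) = 2 + 0 = 2)
J(R, t) = -1 + 2*R**2 (J(R, t) = 2 - (3 - 2*R**2) = 2 + (-3 + 2*R**2) = -1 + 2*R**2)
1/(J(269, -163) - 29350) = 1/((-1 + 2*269**2) - 29350) = 1/((-1 + 2*72361) - 29350) = 1/((-1 + 144722) - 29350) = 1/(144721 - 29350) = 1/115371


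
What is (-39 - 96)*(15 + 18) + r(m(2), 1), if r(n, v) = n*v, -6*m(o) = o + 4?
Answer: -4456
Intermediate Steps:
m(o) = -2/3 - o/6 (m(o) = -(o + 4)/6 = -(4 + o)/6 = -2/3 - o/6)
(-39 - 96)*(15 + 18) + r(m(2), 1) = (-39 - 96)*(15 + 18) + (-2/3 - 1/6*2)*1 = -135*33 + (-2/3 - 1/3)*1 = -4455 - 1*1 = -4455 - 1 = -4456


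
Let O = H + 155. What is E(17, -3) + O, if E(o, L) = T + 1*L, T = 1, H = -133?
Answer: 20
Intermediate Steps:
O = 22 (O = -133 + 155 = 22)
E(o, L) = 1 + L (E(o, L) = 1 + 1*L = 1 + L)
E(17, -3) + O = (1 - 3) + 22 = -2 + 22 = 20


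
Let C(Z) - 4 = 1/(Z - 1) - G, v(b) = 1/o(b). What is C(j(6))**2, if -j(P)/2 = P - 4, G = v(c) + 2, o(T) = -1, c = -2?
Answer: 196/25 ≈ 7.8400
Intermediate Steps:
v(b) = -1 (v(b) = 1/(-1) = 1*(-1) = -1)
G = 1 (G = -1 + 2 = 1)
j(P) = 8 - 2*P (j(P) = -2*(P - 4) = -2*(-4 + P) = 8 - 2*P)
C(Z) = 3 + 1/(-1 + Z) (C(Z) = 4 + (1/(Z - 1) - 1*1) = 4 + (1/(-1 + Z) - 1) = 4 + (-1 + 1/(-1 + Z)) = 3 + 1/(-1 + Z))
C(j(6))**2 = ((-2 + 3*(8 - 2*6))/(-1 + (8 - 2*6)))**2 = ((-2 + 3*(8 - 12))/(-1 + (8 - 12)))**2 = ((-2 + 3*(-4))/(-1 - 4))**2 = ((-2 - 12)/(-5))**2 = (-1/5*(-14))**2 = (14/5)**2 = 196/25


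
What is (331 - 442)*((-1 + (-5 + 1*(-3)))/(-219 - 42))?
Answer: -111/29 ≈ -3.8276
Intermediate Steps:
(331 - 442)*((-1 + (-5 + 1*(-3)))/(-219 - 42)) = -111*(-1 + (-5 - 3))/(-261) = -111*(-1 - 8)*(-1)/261 = -(-999)*(-1)/261 = -111*1/29 = -111/29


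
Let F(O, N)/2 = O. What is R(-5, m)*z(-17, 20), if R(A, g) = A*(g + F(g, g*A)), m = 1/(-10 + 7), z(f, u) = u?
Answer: 100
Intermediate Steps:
F(O, N) = 2*O
m = -1/3 (m = 1/(-3) = -1/3 ≈ -0.33333)
R(A, g) = 3*A*g (R(A, g) = A*(g + 2*g) = A*(3*g) = 3*A*g)
R(-5, m)*z(-17, 20) = (3*(-5)*(-1/3))*20 = 5*20 = 100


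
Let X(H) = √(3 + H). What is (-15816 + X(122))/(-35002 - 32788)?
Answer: 7908/33895 - √5/13558 ≈ 0.23314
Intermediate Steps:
(-15816 + X(122))/(-35002 - 32788) = (-15816 + √(3 + 122))/(-35002 - 32788) = (-15816 + √125)/(-67790) = (-15816 + 5*√5)*(-1/67790) = 7908/33895 - √5/13558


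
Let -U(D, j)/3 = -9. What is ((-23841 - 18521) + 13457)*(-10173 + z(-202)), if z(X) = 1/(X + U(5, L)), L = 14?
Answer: 10291775556/35 ≈ 2.9405e+8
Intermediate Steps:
U(D, j) = 27 (U(D, j) = -3*(-9) = 27)
z(X) = 1/(27 + X) (z(X) = 1/(X + 27) = 1/(27 + X))
((-23841 - 18521) + 13457)*(-10173 + z(-202)) = ((-23841 - 18521) + 13457)*(-10173 + 1/(27 - 202)) = (-42362 + 13457)*(-10173 + 1/(-175)) = -28905*(-10173 - 1/175) = -28905*(-1780276/175) = 10291775556/35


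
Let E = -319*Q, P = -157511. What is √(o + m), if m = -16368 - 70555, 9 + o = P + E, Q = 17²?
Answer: I*√336634 ≈ 580.2*I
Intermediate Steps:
Q = 289
E = -92191 (E = -319*289 = -92191)
o = -249711 (o = -9 + (-157511 - 92191) = -9 - 249702 = -249711)
m = -86923
√(o + m) = √(-249711 - 86923) = √(-336634) = I*√336634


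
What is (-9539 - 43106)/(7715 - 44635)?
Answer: 10529/7384 ≈ 1.4259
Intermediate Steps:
(-9539 - 43106)/(7715 - 44635) = -52645/(-36920) = -52645*(-1/36920) = 10529/7384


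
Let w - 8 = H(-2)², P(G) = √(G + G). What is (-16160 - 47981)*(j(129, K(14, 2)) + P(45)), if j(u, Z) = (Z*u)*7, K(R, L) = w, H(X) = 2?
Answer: -695031876 - 192423*√10 ≈ -6.9564e+8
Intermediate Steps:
P(G) = √2*√G (P(G) = √(2*G) = √2*√G)
w = 12 (w = 8 + 2² = 8 + 4 = 12)
K(R, L) = 12
j(u, Z) = 7*Z*u
(-16160 - 47981)*(j(129, K(14, 2)) + P(45)) = (-16160 - 47981)*(7*12*129 + √2*√45) = -64141*(10836 + √2*(3*√5)) = -64141*(10836 + 3*√10) = -695031876 - 192423*√10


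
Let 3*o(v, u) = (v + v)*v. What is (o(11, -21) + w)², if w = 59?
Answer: 175561/9 ≈ 19507.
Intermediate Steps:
o(v, u) = 2*v²/3 (o(v, u) = ((v + v)*v)/3 = ((2*v)*v)/3 = (2*v²)/3 = 2*v²/3)
(o(11, -21) + w)² = ((⅔)*11² + 59)² = ((⅔)*121 + 59)² = (242/3 + 59)² = (419/3)² = 175561/9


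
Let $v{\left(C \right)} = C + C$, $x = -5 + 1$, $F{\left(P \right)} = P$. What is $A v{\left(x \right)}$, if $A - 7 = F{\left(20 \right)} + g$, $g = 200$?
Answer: $-1816$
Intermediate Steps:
$x = -4$
$A = 227$ ($A = 7 + \left(20 + 200\right) = 7 + 220 = 227$)
$v{\left(C \right)} = 2 C$
$A v{\left(x \right)} = 227 \cdot 2 \left(-4\right) = 227 \left(-8\right) = -1816$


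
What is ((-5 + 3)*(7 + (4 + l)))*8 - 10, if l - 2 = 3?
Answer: -266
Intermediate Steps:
l = 5 (l = 2 + 3 = 5)
((-5 + 3)*(7 + (4 + l)))*8 - 10 = ((-5 + 3)*(7 + (4 + 5)))*8 - 10 = -2*(7 + 9)*8 - 10 = -2*16*8 - 10 = -32*8 - 10 = -256 - 10 = -266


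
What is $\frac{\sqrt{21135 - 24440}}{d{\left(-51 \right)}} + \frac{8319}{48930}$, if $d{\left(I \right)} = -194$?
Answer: $\frac{2773}{16310} - \frac{i \sqrt{3305}}{194} \approx 0.17002 - 0.29634 i$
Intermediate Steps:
$\frac{\sqrt{21135 - 24440}}{d{\left(-51 \right)}} + \frac{8319}{48930} = \frac{\sqrt{21135 - 24440}}{-194} + \frac{8319}{48930} = \sqrt{-3305} \left(- \frac{1}{194}\right) + 8319 \cdot \frac{1}{48930} = i \sqrt{3305} \left(- \frac{1}{194}\right) + \frac{2773}{16310} = - \frac{i \sqrt{3305}}{194} + \frac{2773}{16310} = \frac{2773}{16310} - \frac{i \sqrt{3305}}{194}$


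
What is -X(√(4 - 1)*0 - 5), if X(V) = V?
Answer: 5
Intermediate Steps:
-X(√(4 - 1)*0 - 5) = -(√(4 - 1)*0 - 5) = -(√3*0 - 5) = -(0 - 5) = -1*(-5) = 5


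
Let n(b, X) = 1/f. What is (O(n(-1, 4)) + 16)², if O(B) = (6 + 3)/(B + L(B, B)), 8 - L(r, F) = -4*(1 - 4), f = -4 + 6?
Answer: 8836/49 ≈ 180.33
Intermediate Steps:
f = 2
L(r, F) = -4 (L(r, F) = 8 - (-4)*(1 - 4) = 8 - (-4)*(-3) = 8 - 1*12 = 8 - 12 = -4)
n(b, X) = ½ (n(b, X) = 1/2 = ½)
O(B) = 9/(-4 + B) (O(B) = (6 + 3)/(B - 4) = 9/(-4 + B))
(O(n(-1, 4)) + 16)² = (9/(-4 + ½) + 16)² = (9/(-7/2) + 16)² = (9*(-2/7) + 16)² = (-18/7 + 16)² = (94/7)² = 8836/49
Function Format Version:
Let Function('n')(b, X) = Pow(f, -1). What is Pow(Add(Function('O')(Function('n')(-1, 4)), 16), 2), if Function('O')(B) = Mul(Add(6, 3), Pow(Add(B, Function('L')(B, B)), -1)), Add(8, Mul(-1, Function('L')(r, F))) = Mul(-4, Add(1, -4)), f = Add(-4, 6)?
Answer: Rational(8836, 49) ≈ 180.33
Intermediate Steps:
f = 2
Function('L')(r, F) = -4 (Function('L')(r, F) = Add(8, Mul(-1, Mul(-4, Add(1, -4)))) = Add(8, Mul(-1, Mul(-4, -3))) = Add(8, Mul(-1, 12)) = Add(8, -12) = -4)
Function('n')(b, X) = Rational(1, 2) (Function('n')(b, X) = Pow(2, -1) = Rational(1, 2))
Function('O')(B) = Mul(9, Pow(Add(-4, B), -1)) (Function('O')(B) = Mul(Add(6, 3), Pow(Add(B, -4), -1)) = Mul(9, Pow(Add(-4, B), -1)))
Pow(Add(Function('O')(Function('n')(-1, 4)), 16), 2) = Pow(Add(Mul(9, Pow(Add(-4, Rational(1, 2)), -1)), 16), 2) = Pow(Add(Mul(9, Pow(Rational(-7, 2), -1)), 16), 2) = Pow(Add(Mul(9, Rational(-2, 7)), 16), 2) = Pow(Add(Rational(-18, 7), 16), 2) = Pow(Rational(94, 7), 2) = Rational(8836, 49)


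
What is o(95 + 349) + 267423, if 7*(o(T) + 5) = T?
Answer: 1872370/7 ≈ 2.6748e+5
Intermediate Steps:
o(T) = -5 + T/7
o(95 + 349) + 267423 = (-5 + (95 + 349)/7) + 267423 = (-5 + (1/7)*444) + 267423 = (-5 + 444/7) + 267423 = 409/7 + 267423 = 1872370/7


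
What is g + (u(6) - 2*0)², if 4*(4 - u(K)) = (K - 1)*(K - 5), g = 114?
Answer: 1945/16 ≈ 121.56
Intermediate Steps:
u(K) = 4 - (-1 + K)*(-5 + K)/4 (u(K) = 4 - (K - 1)*(K - 5)/4 = 4 - (-1 + K)*(-5 + K)/4)
g + (u(6) - 2*0)² = 114 + ((11/4 - ¼*6² + (3/2)*6) - 2*0)² = 114 + ((11/4 - ¼*36 + 9) + 0)² = 114 + ((11/4 - 9 + 9) + 0)² = 114 + (11/4 + 0)² = 114 + (11/4)² = 114 + 121/16 = 1945/16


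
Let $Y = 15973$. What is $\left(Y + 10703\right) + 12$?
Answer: $26688$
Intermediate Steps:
$\left(Y + 10703\right) + 12 = \left(15973 + 10703\right) + 12 = 26676 + 12 = 26688$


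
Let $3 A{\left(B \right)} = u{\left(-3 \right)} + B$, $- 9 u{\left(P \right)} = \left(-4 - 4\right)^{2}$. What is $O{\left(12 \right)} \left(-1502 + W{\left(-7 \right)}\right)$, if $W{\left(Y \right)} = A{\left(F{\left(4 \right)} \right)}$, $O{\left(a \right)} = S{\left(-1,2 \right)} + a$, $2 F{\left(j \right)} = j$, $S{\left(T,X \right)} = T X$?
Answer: $- \frac{406000}{27} \approx -15037.0$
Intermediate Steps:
$F{\left(j \right)} = \frac{j}{2}$
$O{\left(a \right)} = -2 + a$ ($O{\left(a \right)} = \left(-1\right) 2 + a = -2 + a$)
$u{\left(P \right)} = - \frac{64}{9}$ ($u{\left(P \right)} = - \frac{\left(-4 - 4\right)^{2}}{9} = - \frac{\left(-8\right)^{2}}{9} = \left(- \frac{1}{9}\right) 64 = - \frac{64}{9}$)
$A{\left(B \right)} = - \frac{64}{27} + \frac{B}{3}$ ($A{\left(B \right)} = \frac{- \frac{64}{9} + B}{3} = - \frac{64}{27} + \frac{B}{3}$)
$W{\left(Y \right)} = - \frac{46}{27}$ ($W{\left(Y \right)} = - \frac{64}{27} + \frac{\frac{1}{2} \cdot 4}{3} = - \frac{64}{27} + \frac{1}{3} \cdot 2 = - \frac{64}{27} + \frac{2}{3} = - \frac{46}{27}$)
$O{\left(12 \right)} \left(-1502 + W{\left(-7 \right)}\right) = \left(-2 + 12\right) \left(-1502 - \frac{46}{27}\right) = 10 \left(- \frac{40600}{27}\right) = - \frac{406000}{27}$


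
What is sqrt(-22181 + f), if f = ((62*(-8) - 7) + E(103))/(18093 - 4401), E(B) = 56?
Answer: I*sqrt(115508259853)/2282 ≈ 148.93*I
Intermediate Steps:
f = -149/4564 (f = ((62*(-8) - 7) + 56)/(18093 - 4401) = ((-496 - 7) + 56)/13692 = (-503 + 56)*(1/13692) = -447*1/13692 = -149/4564 ≈ -0.032647)
sqrt(-22181 + f) = sqrt(-22181 - 149/4564) = sqrt(-101234233/4564) = I*sqrt(115508259853)/2282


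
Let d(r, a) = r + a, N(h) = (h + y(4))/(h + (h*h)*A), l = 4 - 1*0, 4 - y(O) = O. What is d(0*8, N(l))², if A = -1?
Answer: ⅑ ≈ 0.11111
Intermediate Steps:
y(O) = 4 - O
l = 4 (l = 4 + 0 = 4)
N(h) = h/(h - h²) (N(h) = (h + (4 - 1*4))/(h + (h*h)*(-1)) = (h + (4 - 4))/(h + h²*(-1)) = (h + 0)/(h - h²) = h/(h - h²))
d(r, a) = a + r
d(0*8, N(l))² = (-1/(-1 + 4) + 0*8)² = (-1/3 + 0)² = (-1*⅓ + 0)² = (-⅓ + 0)² = (-⅓)² = ⅑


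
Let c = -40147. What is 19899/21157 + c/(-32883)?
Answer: 1503728896/695705631 ≈ 2.1614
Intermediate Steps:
19899/21157 + c/(-32883) = 19899/21157 - 40147/(-32883) = 19899*(1/21157) - 40147*(-1/32883) = 19899/21157 + 40147/32883 = 1503728896/695705631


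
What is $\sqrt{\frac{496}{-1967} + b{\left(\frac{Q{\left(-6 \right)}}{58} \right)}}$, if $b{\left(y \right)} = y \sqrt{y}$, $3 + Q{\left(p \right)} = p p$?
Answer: $\frac{\sqrt{-3282026048 + 127679937 \sqrt{1914}}}{114086} \approx 0.42072$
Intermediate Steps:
$Q{\left(p \right)} = -3 + p^{2}$ ($Q{\left(p \right)} = -3 + p p = -3 + p^{2}$)
$b{\left(y \right)} = y^{\frac{3}{2}}$
$\sqrt{\frac{496}{-1967} + b{\left(\frac{Q{\left(-6 \right)}}{58} \right)}} = \sqrt{\frac{496}{-1967} + \left(\frac{-3 + \left(-6\right)^{2}}{58}\right)^{\frac{3}{2}}} = \sqrt{496 \left(- \frac{1}{1967}\right) + \left(\left(-3 + 36\right) \frac{1}{58}\right)^{\frac{3}{2}}} = \sqrt{- \frac{496}{1967} + \left(33 \cdot \frac{1}{58}\right)^{\frac{3}{2}}} = \sqrt{- \frac{496}{1967} + \left(\frac{33}{58}\right)^{\frac{3}{2}}} = \sqrt{- \frac{496}{1967} + \frac{33 \sqrt{1914}}{3364}}$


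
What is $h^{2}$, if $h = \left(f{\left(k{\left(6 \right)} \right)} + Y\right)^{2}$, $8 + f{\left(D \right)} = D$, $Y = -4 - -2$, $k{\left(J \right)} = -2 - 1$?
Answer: $28561$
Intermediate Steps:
$k{\left(J \right)} = -3$
$Y = -2$ ($Y = -4 + 2 = -2$)
$f{\left(D \right)} = -8 + D$
$h = 169$ ($h = \left(\left(-8 - 3\right) - 2\right)^{2} = \left(-11 - 2\right)^{2} = \left(-13\right)^{2} = 169$)
$h^{2} = 169^{2} = 28561$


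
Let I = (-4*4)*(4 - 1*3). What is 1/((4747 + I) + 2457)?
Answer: 1/7188 ≈ 0.00013912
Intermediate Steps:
I = -16 (I = -16*(4 - 3) = -16*1 = -16)
1/((4747 + I) + 2457) = 1/((4747 - 16) + 2457) = 1/(4731 + 2457) = 1/7188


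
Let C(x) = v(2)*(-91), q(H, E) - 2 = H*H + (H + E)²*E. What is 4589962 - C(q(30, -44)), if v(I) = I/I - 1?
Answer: 4589962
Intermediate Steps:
q(H, E) = 2 + H² + E*(E + H)² (q(H, E) = 2 + (H*H + (H + E)²*E) = 2 + (H² + (E + H)²*E) = 2 + (H² + E*(E + H)²) = 2 + H² + E*(E + H)²)
v(I) = 0 (v(I) = 1 - 1 = 0)
C(x) = 0 (C(x) = 0*(-91) = 0)
4589962 - C(q(30, -44)) = 4589962 - 1*0 = 4589962 + 0 = 4589962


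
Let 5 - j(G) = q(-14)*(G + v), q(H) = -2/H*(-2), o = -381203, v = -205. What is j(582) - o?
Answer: 2669210/7 ≈ 3.8132e+5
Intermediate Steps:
q(H) = 4/H
j(G) = -375/7 + 2*G/7 (j(G) = 5 - 4/(-14)*(G - 205) = 5 - 4*(-1/14)*(-205 + G) = 5 - (-2)*(-205 + G)/7 = 5 - (410/7 - 2*G/7) = 5 + (-410/7 + 2*G/7) = -375/7 + 2*G/7)
j(582) - o = (-375/7 + (2/7)*582) - 1*(-381203) = (-375/7 + 1164/7) + 381203 = 789/7 + 381203 = 2669210/7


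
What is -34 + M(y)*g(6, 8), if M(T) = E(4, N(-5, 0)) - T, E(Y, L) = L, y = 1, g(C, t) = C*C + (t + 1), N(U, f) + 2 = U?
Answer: -394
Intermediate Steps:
N(U, f) = -2 + U
g(C, t) = 1 + t + C² (g(C, t) = C² + (1 + t) = 1 + t + C²)
M(T) = -7 - T (M(T) = (-2 - 5) - T = -7 - T)
-34 + M(y)*g(6, 8) = -34 + (-7 - 1*1)*(1 + 8 + 6²) = -34 + (-7 - 1)*(1 + 8 + 36) = -34 - 8*45 = -34 - 360 = -394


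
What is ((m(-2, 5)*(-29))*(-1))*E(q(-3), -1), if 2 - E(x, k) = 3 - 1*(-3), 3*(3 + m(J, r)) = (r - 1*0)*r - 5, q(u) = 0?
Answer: -1276/3 ≈ -425.33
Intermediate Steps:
m(J, r) = -14/3 + r²/3 (m(J, r) = -3 + ((r - 1*0)*r - 5)/3 = -3 + ((r + 0)*r - 5)/3 = -3 + (r*r - 5)/3 = -3 + (r² - 5)/3 = -3 + (-5 + r²)/3 = -3 + (-5/3 + r²/3) = -14/3 + r²/3)
E(x, k) = -4 (E(x, k) = 2 - (3 - 1*(-3)) = 2 - (3 + 3) = 2 - 1*6 = 2 - 6 = -4)
((m(-2, 5)*(-29))*(-1))*E(q(-3), -1) = (((-14/3 + (⅓)*5²)*(-29))*(-1))*(-4) = (((-14/3 + (⅓)*25)*(-29))*(-1))*(-4) = (((-14/3 + 25/3)*(-29))*(-1))*(-4) = (((11/3)*(-29))*(-1))*(-4) = -319/3*(-1)*(-4) = (319/3)*(-4) = -1276/3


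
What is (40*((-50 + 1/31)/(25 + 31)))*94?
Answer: -728030/217 ≈ -3355.0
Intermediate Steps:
(40*((-50 + 1/31)/(25 + 31)))*94 = (40*((-50 + 1/31)/56))*94 = (40*(-1549/31*1/56))*94 = (40*(-1549/1736))*94 = -7745/217*94 = -728030/217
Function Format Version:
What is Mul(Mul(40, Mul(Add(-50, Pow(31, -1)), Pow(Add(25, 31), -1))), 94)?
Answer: Rational(-728030, 217) ≈ -3355.0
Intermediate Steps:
Mul(Mul(40, Mul(Add(-50, Pow(31, -1)), Pow(Add(25, 31), -1))), 94) = Mul(Mul(40, Mul(Add(-50, Rational(1, 31)), Pow(56, -1))), 94) = Mul(Mul(40, Mul(Rational(-1549, 31), Rational(1, 56))), 94) = Mul(Mul(40, Rational(-1549, 1736)), 94) = Mul(Rational(-7745, 217), 94) = Rational(-728030, 217)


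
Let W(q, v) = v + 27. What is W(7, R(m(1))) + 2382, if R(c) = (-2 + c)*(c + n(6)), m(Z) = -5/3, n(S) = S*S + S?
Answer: 20350/9 ≈ 2261.1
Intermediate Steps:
n(S) = S + S² (n(S) = S² + S = S + S²)
m(Z) = -5/3 (m(Z) = -5*⅓ = -5/3)
R(c) = (-2 + c)*(42 + c) (R(c) = (-2 + c)*(c + 6*(1 + 6)) = (-2 + c)*(c + 6*7) = (-2 + c)*(c + 42) = (-2 + c)*(42 + c))
W(q, v) = 27 + v
W(7, R(m(1))) + 2382 = (27 + (-84 + (-5/3)² + 40*(-5/3))) + 2382 = (27 + (-84 + 25/9 - 200/3)) + 2382 = (27 - 1331/9) + 2382 = -1088/9 + 2382 = 20350/9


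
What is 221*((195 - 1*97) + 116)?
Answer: 47294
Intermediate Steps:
221*((195 - 1*97) + 116) = 221*((195 - 97) + 116) = 221*(98 + 116) = 221*214 = 47294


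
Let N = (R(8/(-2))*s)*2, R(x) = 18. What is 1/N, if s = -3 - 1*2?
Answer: -1/180 ≈ -0.0055556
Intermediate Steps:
s = -5 (s = -3 - 2 = -5)
N = -180 (N = (18*(-5))*2 = -90*2 = -180)
1/N = 1/(-180) = -1/180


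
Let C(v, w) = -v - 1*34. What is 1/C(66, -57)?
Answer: -1/100 ≈ -0.010000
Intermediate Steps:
C(v, w) = -34 - v (C(v, w) = -v - 34 = -34 - v)
1/C(66, -57) = 1/(-34 - 1*66) = 1/(-34 - 66) = 1/(-100) = -1/100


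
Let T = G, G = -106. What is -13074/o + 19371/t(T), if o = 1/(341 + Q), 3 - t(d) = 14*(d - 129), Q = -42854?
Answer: 1830298689237/3293 ≈ 5.5581e+8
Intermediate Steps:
T = -106
t(d) = 1809 - 14*d (t(d) = 3 - 14*(d - 129) = 3 - 14*(-129 + d) = 3 - (-1806 + 14*d) = 3 + (1806 - 14*d) = 1809 - 14*d)
o = -1/42513 (o = 1/(341 - 42854) = 1/(-42513) = -1/42513 ≈ -2.3522e-5)
-13074/o + 19371/t(T) = -13074/(-1/42513) + 19371/(1809 - 14*(-106)) = -13074*(-42513) + 19371/(1809 + 1484) = 555814962 + 19371/3293 = 1830298689237/3293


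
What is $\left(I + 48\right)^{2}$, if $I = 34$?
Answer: $6724$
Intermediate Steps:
$\left(I + 48\right)^{2} = \left(34 + 48\right)^{2} = 82^{2} = 6724$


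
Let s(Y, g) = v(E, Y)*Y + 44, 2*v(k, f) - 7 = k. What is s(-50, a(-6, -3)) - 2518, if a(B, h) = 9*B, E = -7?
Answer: -2474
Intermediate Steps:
v(k, f) = 7/2 + k/2
s(Y, g) = 44 (s(Y, g) = (7/2 + (½)*(-7))*Y + 44 = (7/2 - 7/2)*Y + 44 = 0*Y + 44 = 0 + 44 = 44)
s(-50, a(-6, -3)) - 2518 = 44 - 2518 = -2474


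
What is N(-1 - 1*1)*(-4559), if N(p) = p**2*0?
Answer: 0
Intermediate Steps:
N(p) = 0
N(-1 - 1*1)*(-4559) = 0*(-4559) = 0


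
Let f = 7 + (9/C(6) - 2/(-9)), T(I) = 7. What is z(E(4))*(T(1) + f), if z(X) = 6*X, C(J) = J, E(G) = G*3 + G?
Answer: 4528/3 ≈ 1509.3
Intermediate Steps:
E(G) = 4*G (E(G) = 3*G + G = 4*G)
f = 157/18 (f = 7 + (9/6 - 2/(-9)) = 7 + (9*(⅙) - 2*(-⅑)) = 7 + (3/2 + 2/9) = 7 + 31/18 = 157/18 ≈ 8.7222)
z(E(4))*(T(1) + f) = (6*(4*4))*(7 + 157/18) = (6*16)*(283/18) = 96*(283/18) = 4528/3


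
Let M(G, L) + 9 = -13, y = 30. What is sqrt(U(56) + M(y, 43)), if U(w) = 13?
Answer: 3*I ≈ 3.0*I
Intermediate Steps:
M(G, L) = -22 (M(G, L) = -9 - 13 = -22)
sqrt(U(56) + M(y, 43)) = sqrt(13 - 22) = sqrt(-9) = 3*I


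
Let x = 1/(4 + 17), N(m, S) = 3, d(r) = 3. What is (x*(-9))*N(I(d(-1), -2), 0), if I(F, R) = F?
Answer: -9/7 ≈ -1.2857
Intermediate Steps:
x = 1/21 ≈ 0.047619
(x*(-9))*N(I(d(-1), -2), 0) = ((1/21)*(-9))*3 = -3/7*3 = -9/7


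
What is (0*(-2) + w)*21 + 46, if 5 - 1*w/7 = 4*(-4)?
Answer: 3133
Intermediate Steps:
w = 147 (w = 35 - 28*(-4) = 35 - 7*(-16) = 35 + 112 = 147)
(0*(-2) + w)*21 + 46 = (0*(-2) + 147)*21 + 46 = (0 + 147)*21 + 46 = 147*21 + 46 = 3087 + 46 = 3133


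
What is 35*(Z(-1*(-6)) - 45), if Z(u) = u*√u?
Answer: -1575 + 210*√6 ≈ -1060.6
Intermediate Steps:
Z(u) = u^(3/2)
35*(Z(-1*(-6)) - 45) = 35*((-1*(-6))^(3/2) - 45) = 35*(6^(3/2) - 45) = 35*(6*√6 - 45) = 35*(-45 + 6*√6) = -1575 + 210*√6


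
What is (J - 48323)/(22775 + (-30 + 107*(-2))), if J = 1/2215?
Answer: -107035444/49906165 ≈ -2.1447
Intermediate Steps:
J = 1/2215 ≈ 0.00045147
(J - 48323)/(22775 + (-30 + 107*(-2))) = (1/2215 - 48323)/(22775 + (-30 + 107*(-2))) = -107035444/(2215*(22775 + (-30 - 214))) = -107035444/(2215*(22775 - 244)) = -107035444/2215/22531 = -107035444/2215*1/22531 = -107035444/49906165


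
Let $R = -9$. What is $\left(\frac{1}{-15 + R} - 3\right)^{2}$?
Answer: $\frac{5329}{576} \approx 9.2517$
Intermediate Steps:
$\left(\frac{1}{-15 + R} - 3\right)^{2} = \left(\frac{1}{-15 - 9} - 3\right)^{2} = \left(\frac{1}{-24} - 3\right)^{2} = \left(- \frac{1}{24} - 3\right)^{2} = \left(- \frac{73}{24}\right)^{2} = \frac{5329}{576}$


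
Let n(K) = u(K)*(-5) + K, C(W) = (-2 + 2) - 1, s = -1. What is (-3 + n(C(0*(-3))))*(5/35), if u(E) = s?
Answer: 1/7 ≈ 0.14286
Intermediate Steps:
u(E) = -1
C(W) = -1 (C(W) = 0 - 1 = -1)
n(K) = 5 + K (n(K) = -1*(-5) + K = 5 + K)
(-3 + n(C(0*(-3))))*(5/35) = (-3 + (5 - 1))*(5/35) = (-3 + 4)*(5*(1/35)) = 1*(1/7) = 1/7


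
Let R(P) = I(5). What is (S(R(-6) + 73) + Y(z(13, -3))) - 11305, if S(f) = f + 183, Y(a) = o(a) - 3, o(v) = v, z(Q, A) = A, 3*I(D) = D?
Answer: -33160/3 ≈ -11053.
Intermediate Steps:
I(D) = D/3
R(P) = 5/3 (R(P) = (1/3)*5 = 5/3)
Y(a) = -3 + a (Y(a) = a - 3 = -3 + a)
S(f) = 183 + f
(S(R(-6) + 73) + Y(z(13, -3))) - 11305 = ((183 + (5/3 + 73)) + (-3 - 3)) - 11305 = ((183 + 224/3) - 6) - 11305 = (773/3 - 6) - 11305 = 755/3 - 11305 = -33160/3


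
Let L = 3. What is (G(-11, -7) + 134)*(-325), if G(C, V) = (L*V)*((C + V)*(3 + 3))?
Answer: -780650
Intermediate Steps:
G(C, V) = 3*V*(6*C + 6*V) (G(C, V) = (3*V)*((C + V)*(3 + 3)) = (3*V)*((C + V)*6) = (3*V)*(6*C + 6*V) = 3*V*(6*C + 6*V))
(G(-11, -7) + 134)*(-325) = (18*(-7)*(-11 - 7) + 134)*(-325) = (18*(-7)*(-18) + 134)*(-325) = (2268 + 134)*(-325) = 2402*(-325) = -780650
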